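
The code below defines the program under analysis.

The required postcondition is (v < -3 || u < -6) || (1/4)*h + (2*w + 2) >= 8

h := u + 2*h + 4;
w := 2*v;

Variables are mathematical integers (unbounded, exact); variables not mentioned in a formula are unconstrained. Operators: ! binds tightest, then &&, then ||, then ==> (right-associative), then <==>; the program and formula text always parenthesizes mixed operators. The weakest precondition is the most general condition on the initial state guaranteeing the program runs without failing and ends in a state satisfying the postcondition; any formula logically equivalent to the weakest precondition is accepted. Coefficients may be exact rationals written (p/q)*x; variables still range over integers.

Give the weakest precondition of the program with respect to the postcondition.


Working backward. After the program, the postcondition (v < -3 || u < -6) || (1/4)*h + (2*w + 2) >= 8 must hold; in canonical form it is v < -3 || u < -6 || (1/4)*h + 2*w >= 6.
Before w := 2*v: v < -3 || u < -6 || (1/4)*h + 4*v >= 6
Before h := u + 2*h + 4: v < -3 || u < -6 || (1/2)*h + (1/4)*u + 4*v >= 5
Answer: WP = v < -3 || u < -6 || (1/2)*h + (1/4)*u + 4*v >= 5


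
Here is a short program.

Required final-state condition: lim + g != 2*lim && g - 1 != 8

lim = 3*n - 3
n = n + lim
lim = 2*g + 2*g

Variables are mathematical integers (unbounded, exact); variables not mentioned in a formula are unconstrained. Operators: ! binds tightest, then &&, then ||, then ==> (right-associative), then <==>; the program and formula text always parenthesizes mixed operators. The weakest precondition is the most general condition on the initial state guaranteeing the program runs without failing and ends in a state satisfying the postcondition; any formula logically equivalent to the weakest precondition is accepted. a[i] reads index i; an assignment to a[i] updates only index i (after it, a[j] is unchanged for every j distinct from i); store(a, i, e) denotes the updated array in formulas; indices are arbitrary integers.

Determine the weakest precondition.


Working backward. After the program, the postcondition lim + g != 2*lim && g - 1 != 8 must hold; in canonical form it is g != lim && g != 9.
Before lim := 2*g + 2*g: 3*g != 0 && g != 9
Before n := n + lim: 3*g != 0 && g != 9
Before lim := 3*n - 3: 3*g != 0 && g != 9
Answer: WP = 3*g != 0 && g != 9


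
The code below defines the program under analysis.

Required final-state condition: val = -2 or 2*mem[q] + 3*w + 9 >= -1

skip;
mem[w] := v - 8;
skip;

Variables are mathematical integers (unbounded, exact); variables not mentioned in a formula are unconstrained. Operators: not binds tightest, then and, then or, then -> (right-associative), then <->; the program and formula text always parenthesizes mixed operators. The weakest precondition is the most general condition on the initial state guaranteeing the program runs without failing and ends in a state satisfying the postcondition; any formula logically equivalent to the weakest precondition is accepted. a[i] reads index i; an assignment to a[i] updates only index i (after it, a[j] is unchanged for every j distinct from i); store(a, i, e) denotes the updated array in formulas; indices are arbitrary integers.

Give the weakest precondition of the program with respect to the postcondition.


Working backward. After the program, the postcondition val = -2 or 2*mem[q] + 3*w + 9 >= -1 must hold; in canonical form it is val = -2 or 2*mem[q] + 3*w >= -10.
Before skip: val = -2 or 2*mem[q] + 3*w >= -10
Before mem[w] := v - 8: val = -2 or 2*store(mem, w, v - 8)[q] + 3*w >= -10
Before skip: val = -2 or 2*store(mem, w, v - 8)[q] + 3*w >= -10
Answer: WP = val = -2 or 2*store(mem, w, v - 8)[q] + 3*w >= -10


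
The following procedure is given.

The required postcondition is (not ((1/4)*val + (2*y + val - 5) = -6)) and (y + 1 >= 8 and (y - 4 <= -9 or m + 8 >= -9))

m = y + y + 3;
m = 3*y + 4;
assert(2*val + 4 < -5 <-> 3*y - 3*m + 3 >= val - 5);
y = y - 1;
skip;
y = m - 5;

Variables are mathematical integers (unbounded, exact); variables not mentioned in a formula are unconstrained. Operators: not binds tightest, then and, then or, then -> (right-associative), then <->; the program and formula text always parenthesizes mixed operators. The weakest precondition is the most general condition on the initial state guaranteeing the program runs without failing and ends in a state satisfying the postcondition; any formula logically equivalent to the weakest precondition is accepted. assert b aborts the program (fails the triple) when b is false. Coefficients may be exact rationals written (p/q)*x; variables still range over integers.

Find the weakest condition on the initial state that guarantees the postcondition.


Working backward. After the program, the postcondition (not ((1/4)*val + (2*y + val - 5) = -6)) and (y + 1 >= 8 and (y - 4 <= -9 or m + 8 >= -9)) must hold; in canonical form it is (not ((5/4)*val + 2*y = -1)) and y >= 7 and (y <= -5 or m >= -17).
Before y := m - 5: (not (2*m + (5/4)*val = 9)) and m >= 12 and (m <= 0 or m >= -17)
Before skip: (not (2*m + (5/4)*val = 9)) and m >= 12 and (m <= 0 or m >= -17)
Before y := y - 1: (not (2*m + (5/4)*val = 9)) and m >= 12 and (m <= 0 or m >= -17)
Before assert 2*val + 4 < -5 <-> 3*y - 3*m + 3 >= val - 5: (2*val < -9 <-> 3*y >= 3*m + val - 8) and (not (2*m + (5/4)*val = 9)) and m >= 12 and (m <= 0 or m >= -17)
Before m := 3*y + 4: (2*val < -9 <-> val + 6*y <= -4) and (not ((5/4)*val + 6*y = 1)) and 3*y >= 8 and (3*y <= -4 or 3*y >= -21)
Before m := y + y + 3: (2*val < -9 <-> val + 6*y <= -4) and (not ((5/4)*val + 6*y = 1)) and 3*y >= 8 and (3*y <= -4 or 3*y >= -21)
Answer: WP = (2*val < -9 <-> val + 6*y <= -4) and (not ((5/4)*val + 6*y = 1)) and 3*y >= 8 and (3*y <= -4 or 3*y >= -21)


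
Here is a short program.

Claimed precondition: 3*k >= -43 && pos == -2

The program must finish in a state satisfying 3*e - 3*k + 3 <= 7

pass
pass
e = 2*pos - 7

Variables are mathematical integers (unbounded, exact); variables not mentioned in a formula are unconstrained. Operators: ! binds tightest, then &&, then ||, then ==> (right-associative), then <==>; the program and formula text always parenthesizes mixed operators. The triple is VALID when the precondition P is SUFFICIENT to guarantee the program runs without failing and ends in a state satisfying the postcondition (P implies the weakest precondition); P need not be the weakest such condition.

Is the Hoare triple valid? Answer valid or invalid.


Working backward. After the program, the postcondition 3*e - 3*k + 3 <= 7 must hold; in canonical form it is 3*e <= 3*k + 4.
Before e := 2*pos - 7: 6*pos <= 3*k + 25
Before skip: 6*pos <= 3*k + 25
Before skip: 6*pos <= 3*k + 25
The weakest precondition is 6*pos <= 3*k + 25.
Check whether 3*k >= -43 && pos == -2 implies it.
Countermodel: at the initial state k = -14, pos = -2, the precondition holds but the weakest precondition fails.
Answer: invalid


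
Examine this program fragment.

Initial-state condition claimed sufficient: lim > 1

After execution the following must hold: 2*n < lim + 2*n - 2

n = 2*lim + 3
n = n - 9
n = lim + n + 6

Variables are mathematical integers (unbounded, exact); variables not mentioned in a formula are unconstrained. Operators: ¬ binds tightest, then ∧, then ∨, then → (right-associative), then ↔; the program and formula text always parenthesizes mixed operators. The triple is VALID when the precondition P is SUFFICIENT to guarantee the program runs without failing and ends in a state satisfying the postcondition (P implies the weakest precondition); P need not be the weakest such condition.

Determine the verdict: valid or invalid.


Working backward. After the program, the postcondition 2*n < lim + 2*n - 2 must hold; in canonical form it is lim > 2.
Before n := lim + n + 6: lim > 2
Before n := n - 9: lim > 2
Before n := 2*lim + 3: lim > 2
The weakest precondition is lim > 2.
Check whether lim > 1 implies it.
Countermodel: at the initial state lim = 2, the precondition holds but the weakest precondition fails.
Answer: invalid


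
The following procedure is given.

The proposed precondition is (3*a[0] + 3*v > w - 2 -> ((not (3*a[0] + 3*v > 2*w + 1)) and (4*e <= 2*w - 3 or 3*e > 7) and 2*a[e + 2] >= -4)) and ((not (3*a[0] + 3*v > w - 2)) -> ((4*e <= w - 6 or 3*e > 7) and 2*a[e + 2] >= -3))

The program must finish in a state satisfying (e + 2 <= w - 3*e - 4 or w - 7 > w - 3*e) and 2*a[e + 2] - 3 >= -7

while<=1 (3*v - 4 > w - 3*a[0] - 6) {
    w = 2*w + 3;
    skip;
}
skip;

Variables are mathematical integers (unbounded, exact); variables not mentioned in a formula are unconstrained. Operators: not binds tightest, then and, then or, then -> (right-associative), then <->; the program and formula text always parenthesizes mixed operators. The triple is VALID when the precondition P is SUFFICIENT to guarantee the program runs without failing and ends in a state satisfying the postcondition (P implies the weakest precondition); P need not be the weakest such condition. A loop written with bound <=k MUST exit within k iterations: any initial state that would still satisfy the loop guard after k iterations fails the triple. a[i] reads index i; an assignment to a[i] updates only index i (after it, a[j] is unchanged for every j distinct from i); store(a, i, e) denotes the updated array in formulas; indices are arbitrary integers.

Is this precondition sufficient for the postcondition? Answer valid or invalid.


Working backward. After the program, the postcondition (e + 2 <= w - 3*e - 4 or w - 7 > w - 3*e) and 2*a[e + 2] - 3 >= -7 must hold; in canonical form it is (4*e <= w - 6 or 3*e > 7) and 2*a[e + 2] >= -4.
Before skip: (4*e <= w - 6 or 3*e > 7) and 2*a[e + 2] >= -4
Before the loop (bound <=1), unroll the exhaustion recursion (WP_0 = exit-now case; WP_j = one more guarded iteration, up to j = 1):
  WP_0: (not (3*a[0] + 3*v > w - 2)) and (4*e <= w - 6 or 3*e > 7) and 2*a[e + 2] >= -4
  WP_1: (3*a[0] + 3*v > w - 2 -> ((not (3*a[0] + 3*v > 2*w + 1)) and (4*e <= 2*w - 3 or 3*e > 7) and 2*a[e + 2] >= -4)) and ((not (3*a[0] + 3*v > w - 2)) -> ((4*e <= w - 6 or 3*e > 7) and 2*a[e + 2] >= -4))
So before the loop: (3*a[0] + 3*v > w - 2 -> ((not (3*a[0] + 3*v > 2*w + 1)) and (4*e <= 2*w - 3 or 3*e > 7) and 2*a[e + 2] >= -4)) and ((not (3*a[0] + 3*v > w - 2)) -> ((4*e <= w - 6 or 3*e > 7) and 2*a[e + 2] >= -4))
The weakest precondition is (3*a[0] + 3*v > w - 2 -> ((not (3*a[0] + 3*v > 2*w + 1)) and (4*e <= 2*w - 3 or 3*e > 7) and 2*a[e + 2] >= -4)) and ((not (3*a[0] + 3*v > w - 2)) -> ((4*e <= w - 6 or 3*e > 7) and 2*a[e + 2] >= -4)).
Check whether (3*a[0] + 3*v > w - 2 -> ((not (3*a[0] + 3*v > 2*w + 1)) and (4*e <= 2*w - 3 or 3*e > 7) and 2*a[e + 2] >= -4)) and ((not (3*a[0] + 3*v > w - 2)) -> ((4*e <= w - 6 or 3*e > 7) and 2*a[e + 2] >= -3)) implies it.
Every state satisfying the precondition satisfies the weakest precondition: the implication holds.
Answer: valid


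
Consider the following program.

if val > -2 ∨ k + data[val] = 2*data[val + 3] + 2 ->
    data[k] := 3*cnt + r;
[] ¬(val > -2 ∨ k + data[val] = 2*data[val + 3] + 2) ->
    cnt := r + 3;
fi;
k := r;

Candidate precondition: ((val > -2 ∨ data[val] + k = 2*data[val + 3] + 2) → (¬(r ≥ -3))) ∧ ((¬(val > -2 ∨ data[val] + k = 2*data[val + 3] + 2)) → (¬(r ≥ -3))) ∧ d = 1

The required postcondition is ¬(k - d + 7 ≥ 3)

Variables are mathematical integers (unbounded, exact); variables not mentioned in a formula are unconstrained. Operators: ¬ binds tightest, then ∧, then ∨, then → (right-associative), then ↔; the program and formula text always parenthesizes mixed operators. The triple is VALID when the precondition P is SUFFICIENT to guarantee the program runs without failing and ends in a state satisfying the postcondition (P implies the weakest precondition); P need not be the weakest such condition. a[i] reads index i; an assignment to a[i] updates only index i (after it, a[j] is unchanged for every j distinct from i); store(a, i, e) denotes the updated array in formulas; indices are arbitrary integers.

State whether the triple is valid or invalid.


Working backward. After the program, the postcondition ¬(k - d + 7 ≥ 3) must hold; in canonical form it is ¬(k ≥ d - 4).
Before k := r: ¬(r ≥ d - 4)
Then branch requires ¬(r ≥ d - 4); else branch requires ¬(r ≥ d - 4).
Before the if: ((val > -2 ∨ data[val] + k = 2*data[val + 3] + 2) → (¬(r ≥ d - 4))) ∧ ((¬(val > -2 ∨ data[val] + k = 2*data[val + 3] + 2)) → (¬(r ≥ d - 4)))
The weakest precondition is ((val > -2 ∨ data[val] + k = 2*data[val + 3] + 2) → (¬(r ≥ d - 4))) ∧ ((¬(val > -2 ∨ data[val] + k = 2*data[val + 3] + 2)) → (¬(r ≥ d - 4))).
Check whether ((val > -2 ∨ data[val] + k = 2*data[val + 3] + 2) → (¬(r ≥ -3))) ∧ ((¬(val > -2 ∨ data[val] + k = 2*data[val + 3] + 2)) → (¬(r ≥ -3))) ∧ d = 1 implies it.
Every state satisfying the precondition satisfies the weakest precondition: the implication holds.
Answer: valid


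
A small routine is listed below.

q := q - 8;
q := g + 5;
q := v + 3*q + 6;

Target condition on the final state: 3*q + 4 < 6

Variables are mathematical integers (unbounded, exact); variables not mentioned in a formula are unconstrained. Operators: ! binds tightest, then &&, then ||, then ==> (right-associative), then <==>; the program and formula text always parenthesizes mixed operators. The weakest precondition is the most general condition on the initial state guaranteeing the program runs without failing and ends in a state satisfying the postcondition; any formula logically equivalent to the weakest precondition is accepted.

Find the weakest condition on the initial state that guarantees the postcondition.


Working backward. After the program, the postcondition 3*q + 4 < 6 must hold; in canonical form it is 3*q < 2.
Before q := v + 3*q + 6: 9*q + 3*v < -16
Before q := g + 5: 9*g + 3*v < -61
Before q := q - 8: 9*g + 3*v < -61
Answer: WP = 9*g + 3*v < -61


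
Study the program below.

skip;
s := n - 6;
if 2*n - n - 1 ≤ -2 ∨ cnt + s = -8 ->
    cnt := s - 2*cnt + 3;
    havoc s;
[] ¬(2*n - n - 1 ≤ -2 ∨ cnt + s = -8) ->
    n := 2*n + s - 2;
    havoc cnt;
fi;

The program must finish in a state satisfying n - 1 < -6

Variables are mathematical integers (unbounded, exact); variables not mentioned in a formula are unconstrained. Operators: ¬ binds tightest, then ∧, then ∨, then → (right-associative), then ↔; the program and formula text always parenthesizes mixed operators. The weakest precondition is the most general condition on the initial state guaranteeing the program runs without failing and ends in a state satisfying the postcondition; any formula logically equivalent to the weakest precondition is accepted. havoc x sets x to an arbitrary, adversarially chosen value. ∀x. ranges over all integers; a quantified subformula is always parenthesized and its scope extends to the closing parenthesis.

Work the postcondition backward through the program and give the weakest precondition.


Working backward. After the program, the postcondition n - 1 < -6 must hold; in canonical form it is n < -5.
Then branch requires n < -5; else branch requires 2*n + s < -3.
Before the if: ((n ≤ -1 ∨ cnt + s = -8) → n < -5) ∧ ((¬(n ≤ -1 ∨ cnt + s = -8)) → 2*n + s < -3)
Before s := n - 6: ((n ≤ -1 ∨ cnt + n = -2) → n < -5) ∧ ((¬(n ≤ -1 ∨ cnt + n = -2)) → 3*n < 3)
Before skip: ((n ≤ -1 ∨ cnt + n = -2) → n < -5) ∧ ((¬(n ≤ -1 ∨ cnt + n = -2)) → 3*n < 3)
Answer: WP = ((n ≤ -1 ∨ cnt + n = -2) → n < -5) ∧ ((¬(n ≤ -1 ∨ cnt + n = -2)) → 3*n < 3)


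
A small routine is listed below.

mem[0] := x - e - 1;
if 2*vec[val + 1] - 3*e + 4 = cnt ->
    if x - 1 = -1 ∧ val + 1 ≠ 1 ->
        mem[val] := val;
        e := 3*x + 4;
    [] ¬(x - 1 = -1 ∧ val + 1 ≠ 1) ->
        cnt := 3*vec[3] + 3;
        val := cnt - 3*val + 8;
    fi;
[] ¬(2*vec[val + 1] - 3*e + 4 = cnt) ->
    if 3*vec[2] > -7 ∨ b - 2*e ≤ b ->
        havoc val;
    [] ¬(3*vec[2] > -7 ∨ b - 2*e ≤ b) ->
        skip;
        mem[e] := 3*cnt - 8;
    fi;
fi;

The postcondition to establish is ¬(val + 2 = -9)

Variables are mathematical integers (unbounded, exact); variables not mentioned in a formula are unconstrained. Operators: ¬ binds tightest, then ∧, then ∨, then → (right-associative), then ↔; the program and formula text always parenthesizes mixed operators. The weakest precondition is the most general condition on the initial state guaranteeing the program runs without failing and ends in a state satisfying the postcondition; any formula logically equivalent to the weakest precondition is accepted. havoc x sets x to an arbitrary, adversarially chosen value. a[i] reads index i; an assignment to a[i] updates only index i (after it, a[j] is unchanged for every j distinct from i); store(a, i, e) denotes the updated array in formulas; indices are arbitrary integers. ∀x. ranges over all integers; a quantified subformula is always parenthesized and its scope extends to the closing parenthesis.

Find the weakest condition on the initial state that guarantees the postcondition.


Working backward. After the program, the postcondition ¬(val + 2 = -9) must hold; in canonical form it is ¬(val = -11).
Then branch requires ((x = 0 ∧ val ≠ 0) → (¬(val = -11))) ∧ ((¬(x = 0 ∧ val ≠ 0)) → (¬(3*vec[3] = 3*val - 22))); else branch requires ((3*vec[2] > -7 ∨ 2*e ≥ 0) → (∀val_1. (¬(val_1 = -11)))) ∧ ((¬(3*vec[2] > -7 ∨ 2*e ≥ 0)) → (¬(val = -11))).
Before the if: (2*vec[val + 1] = cnt + 3*e - 4 → (((x = 0 ∧ val ≠ 0) → (¬(val = -11))) ∧ ((¬(x = 0 ∧ val ≠ 0)) → (¬(3*vec[3] = 3*val - 22))))) ∧ ((¬(2*vec[val + 1] = cnt + 3*e - 4)) → (((3*vec[2] > -7 ∨ 2*e ≥ 0) → (∀val_1. (¬(val_1 = -11)))) ∧ ((¬(3*vec[2] > -7 ∨ 2*e ≥ 0)) → (¬(val = -11)))))
Before mem[0] := x - e - 1: (2*vec[val + 1] = cnt + 3*e - 4 → (((x = 0 ∧ val ≠ 0) → (¬(val = -11))) ∧ ((¬(x = 0 ∧ val ≠ 0)) → (¬(3*vec[3] = 3*val - 22))))) ∧ ((¬(2*vec[val + 1] = cnt + 3*e - 4)) → (((3*vec[2] > -7 ∨ 2*e ≥ 0) → (∀val_1. (¬(val_1 = -11)))) ∧ ((¬(3*vec[2] > -7 ∨ 2*e ≥ 0)) → (¬(val = -11)))))
Answer: WP = (2*vec[val + 1] = cnt + 3*e - 4 → (((x = 0 ∧ val ≠ 0) → (¬(val = -11))) ∧ ((¬(x = 0 ∧ val ≠ 0)) → (¬(3*vec[3] = 3*val - 22))))) ∧ ((¬(2*vec[val + 1] = cnt + 3*e - 4)) → (((3*vec[2] > -7 ∨ 2*e ≥ 0) → (∀val_1. (¬(val_1 = -11)))) ∧ ((¬(3*vec[2] > -7 ∨ 2*e ≥ 0)) → (¬(val = -11)))))


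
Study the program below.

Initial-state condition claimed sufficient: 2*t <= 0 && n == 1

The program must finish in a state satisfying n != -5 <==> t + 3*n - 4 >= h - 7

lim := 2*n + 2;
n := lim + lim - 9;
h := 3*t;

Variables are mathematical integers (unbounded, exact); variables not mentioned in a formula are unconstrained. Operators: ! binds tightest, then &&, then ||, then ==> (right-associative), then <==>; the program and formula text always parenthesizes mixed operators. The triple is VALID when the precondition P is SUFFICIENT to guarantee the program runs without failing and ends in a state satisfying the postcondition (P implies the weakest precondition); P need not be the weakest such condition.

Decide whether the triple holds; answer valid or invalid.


Working backward. After the program, the postcondition n != -5 <==> t + 3*n - 4 >= h - 7 must hold; in canonical form it is n != -5 <==> 3*n + t >= h - 3.
Before h := 3*t: n != -5 <==> 3*n >= 2*t - 3
Before n := lim + lim - 9: 2*lim != 4 <==> 6*lim >= 2*t + 24
Before lim := 2*n + 2: 4*n != 0 <==> 12*n >= 2*t + 12
The weakest precondition is 4*n != 0 <==> 12*n >= 2*t + 12.
Check whether 2*t <= 0 && n == 1 implies it.
Every state satisfying the precondition satisfies the weakest precondition: the implication holds.
Answer: valid


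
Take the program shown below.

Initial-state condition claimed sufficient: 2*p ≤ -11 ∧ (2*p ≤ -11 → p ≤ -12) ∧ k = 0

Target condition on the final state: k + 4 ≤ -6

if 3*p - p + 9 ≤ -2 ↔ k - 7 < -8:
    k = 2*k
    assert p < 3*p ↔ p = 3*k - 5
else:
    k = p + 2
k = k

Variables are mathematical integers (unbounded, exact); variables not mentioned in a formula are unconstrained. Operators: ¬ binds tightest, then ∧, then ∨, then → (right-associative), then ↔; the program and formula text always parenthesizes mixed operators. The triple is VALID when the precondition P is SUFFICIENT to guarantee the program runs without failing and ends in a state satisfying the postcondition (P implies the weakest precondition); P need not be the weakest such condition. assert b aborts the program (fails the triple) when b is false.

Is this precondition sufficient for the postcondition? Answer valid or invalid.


Working backward. After the program, the postcondition k + 4 ≤ -6 must hold; in canonical form it is k ≤ -10.
Before k := k: k ≤ -10
Then branch requires (2*p > 0 ↔ p = 6*k - 5) ∧ 2*k ≤ -10; else branch requires p ≤ -12.
Before the if: ((2*p ≤ -11 ↔ k < -1) → ((2*p > 0 ↔ p = 6*k - 5) ∧ 2*k ≤ -10)) ∧ ((¬(2*p ≤ -11 ↔ k < -1)) → p ≤ -12)
The weakest precondition is ((2*p ≤ -11 ↔ k < -1) → ((2*p > 0 ↔ p = 6*k - 5) ∧ 2*k ≤ -10)) ∧ ((¬(2*p ≤ -11 ↔ k < -1)) → p ≤ -12).
Check whether 2*p ≤ -11 ∧ (2*p ≤ -11 → p ≤ -12) ∧ k = 0 implies it.
Every state satisfying the precondition satisfies the weakest precondition: the implication holds.
Answer: valid


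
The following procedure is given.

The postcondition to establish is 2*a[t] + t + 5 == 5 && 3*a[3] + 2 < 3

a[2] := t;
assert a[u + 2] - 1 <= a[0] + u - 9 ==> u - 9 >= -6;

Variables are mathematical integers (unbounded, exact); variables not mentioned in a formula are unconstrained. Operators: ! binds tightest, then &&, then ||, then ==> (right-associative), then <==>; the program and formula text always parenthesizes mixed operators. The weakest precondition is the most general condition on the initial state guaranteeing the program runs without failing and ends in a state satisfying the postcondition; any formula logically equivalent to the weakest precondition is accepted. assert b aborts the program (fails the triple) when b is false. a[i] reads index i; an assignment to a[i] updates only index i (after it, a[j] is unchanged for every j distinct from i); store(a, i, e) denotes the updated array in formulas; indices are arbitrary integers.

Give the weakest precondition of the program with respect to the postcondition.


Working backward. After the program, the postcondition 2*a[t] + t + 5 == 5 && 3*a[3] + 2 < 3 must hold; in canonical form it is 2*a[t] + t == 0 && 3*a[3] < 1.
Before assert a[u + 2] - 1 <= a[0] + u - 9 ==> u - 9 >= -6: (a[u + 2] <= a[0] + u - 8 ==> u >= 3) && 2*a[t] + t == 0 && 3*a[3] < 1
Before a[2] := t: (store(a, 2, t)[u + 2] <= a[0] + u - 8 ==> u >= 3) && 2*store(a, 2, t)[t] + t == 0 && 3*a[3] < 1
Answer: WP = (store(a, 2, t)[u + 2] <= a[0] + u - 8 ==> u >= 3) && 2*store(a, 2, t)[t] + t == 0 && 3*a[3] < 1


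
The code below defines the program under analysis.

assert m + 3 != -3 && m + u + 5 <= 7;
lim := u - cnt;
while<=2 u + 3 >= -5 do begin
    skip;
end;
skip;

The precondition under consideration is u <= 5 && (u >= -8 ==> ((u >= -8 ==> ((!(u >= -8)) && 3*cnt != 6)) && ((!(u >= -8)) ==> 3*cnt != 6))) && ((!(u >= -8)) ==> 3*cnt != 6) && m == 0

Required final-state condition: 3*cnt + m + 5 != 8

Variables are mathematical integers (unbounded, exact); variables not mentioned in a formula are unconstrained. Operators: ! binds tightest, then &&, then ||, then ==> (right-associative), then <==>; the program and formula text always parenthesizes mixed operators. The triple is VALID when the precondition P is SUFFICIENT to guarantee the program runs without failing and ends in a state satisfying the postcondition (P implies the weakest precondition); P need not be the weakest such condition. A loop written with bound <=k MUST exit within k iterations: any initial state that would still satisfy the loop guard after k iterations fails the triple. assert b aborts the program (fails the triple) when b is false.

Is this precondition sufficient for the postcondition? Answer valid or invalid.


Working backward. After the program, the postcondition 3*cnt + m + 5 != 8 must hold; in canonical form it is 3*cnt + m != 3.
Before skip: 3*cnt + m != 3
Before the loop (bound <=2), unroll the exhaustion recursion (WP_0 = exit-now case; WP_j = one more guarded iteration, up to j = 2):
  WP_0: (!(u >= -8)) && 3*cnt + m != 3
  WP_1: (u >= -8 ==> ((!(u >= -8)) && 3*cnt + m != 3)) && ((!(u >= -8)) ==> 3*cnt + m != 3)
  WP_2: (u >= -8 ==> ((u >= -8 ==> ((!(u >= -8)) && 3*cnt + m != 3)) && ((!(u >= -8)) ==> 3*cnt + m != 3))) && ((!(u >= -8)) ==> 3*cnt + m != 3)
So before the loop: (u >= -8 ==> ((u >= -8 ==> ((!(u >= -8)) && 3*cnt + m != 3)) && ((!(u >= -8)) ==> 3*cnt + m != 3))) && ((!(u >= -8)) ==> 3*cnt + m != 3)
Before lim := u - cnt: (u >= -8 ==> ((u >= -8 ==> ((!(u >= -8)) && 3*cnt + m != 3)) && ((!(u >= -8)) ==> 3*cnt + m != 3))) && ((!(u >= -8)) ==> 3*cnt + m != 3)
Before assert m + 3 != -3 && m + u + 5 <= 7: m != -6 && m + u <= 2 && (u >= -8 ==> ((u >= -8 ==> ((!(u >= -8)) && 3*cnt + m != 3)) && ((!(u >= -8)) ==> 3*cnt + m != 3))) && ((!(u >= -8)) ==> 3*cnt + m != 3)
The weakest precondition is m != -6 && m + u <= 2 && (u >= -8 ==> ((u >= -8 ==> ((!(u >= -8)) && 3*cnt + m != 3)) && ((!(u >= -8)) ==> 3*cnt + m != 3))) && ((!(u >= -8)) ==> 3*cnt + m != 3).
Check whether u <= 5 && (u >= -8 ==> ((u >= -8 ==> ((!(u >= -8)) && 3*cnt != 6)) && ((!(u >= -8)) ==> 3*cnt != 6))) && ((!(u >= -8)) ==> 3*cnt != 6) && m == 0 implies it.
Countermodel: at the initial state cnt = 1, m = 0, u = -9, the precondition holds but the weakest precondition fails.
Answer: invalid


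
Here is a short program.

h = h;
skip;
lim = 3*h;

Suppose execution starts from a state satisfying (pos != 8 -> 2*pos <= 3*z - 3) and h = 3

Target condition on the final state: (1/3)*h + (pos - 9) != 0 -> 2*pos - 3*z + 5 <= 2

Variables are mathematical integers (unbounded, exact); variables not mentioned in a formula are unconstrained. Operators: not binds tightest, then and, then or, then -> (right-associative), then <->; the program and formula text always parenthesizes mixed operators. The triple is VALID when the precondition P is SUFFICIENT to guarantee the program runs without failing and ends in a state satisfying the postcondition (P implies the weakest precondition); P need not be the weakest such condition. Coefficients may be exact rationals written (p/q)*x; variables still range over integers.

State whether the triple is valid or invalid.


Working backward. After the program, the postcondition (1/3)*h + (pos - 9) != 0 -> 2*pos - 3*z + 5 <= 2 must hold; in canonical form it is (1/3)*h + pos != 9 -> 2*pos <= 3*z - 3.
Before lim := 3*h: (1/3)*h + pos != 9 -> 2*pos <= 3*z - 3
Before skip: (1/3)*h + pos != 9 -> 2*pos <= 3*z - 3
Before h := h: (1/3)*h + pos != 9 -> 2*pos <= 3*z - 3
The weakest precondition is (1/3)*h + pos != 9 -> 2*pos <= 3*z - 3.
Check whether (pos != 8 -> 2*pos <= 3*z - 3) and h = 3 implies it.
Every state satisfying the precondition satisfies the weakest precondition: the implication holds.
Answer: valid


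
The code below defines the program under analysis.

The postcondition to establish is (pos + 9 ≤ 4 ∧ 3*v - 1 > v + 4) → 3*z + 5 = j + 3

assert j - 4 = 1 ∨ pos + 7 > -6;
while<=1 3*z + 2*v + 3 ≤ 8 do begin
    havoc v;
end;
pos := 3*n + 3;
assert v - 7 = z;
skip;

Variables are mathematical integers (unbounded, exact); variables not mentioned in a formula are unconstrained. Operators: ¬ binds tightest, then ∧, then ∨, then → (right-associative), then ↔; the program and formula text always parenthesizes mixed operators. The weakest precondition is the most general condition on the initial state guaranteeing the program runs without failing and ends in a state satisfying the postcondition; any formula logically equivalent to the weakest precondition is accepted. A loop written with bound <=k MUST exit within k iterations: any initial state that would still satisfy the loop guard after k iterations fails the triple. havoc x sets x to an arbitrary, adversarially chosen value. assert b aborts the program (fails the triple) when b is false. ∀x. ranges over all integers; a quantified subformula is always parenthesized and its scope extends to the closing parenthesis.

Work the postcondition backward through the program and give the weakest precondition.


Working backward. After the program, the postcondition (pos + 9 ≤ 4 ∧ 3*v - 1 > v + 4) → 3*z + 5 = j + 3 must hold; in canonical form it is (pos ≤ -5 ∧ 2*v > 5) → 3*z = j - 2.
Before skip: (pos ≤ -5 ∧ 2*v > 5) → 3*z = j - 2
Before assert v - 7 = z: v = z + 7 ∧ ((pos ≤ -5 ∧ 2*v > 5) → 3*z = j - 2)
Before pos := 3*n + 3: v = z + 7 ∧ ((3*n ≤ -8 ∧ 2*v > 5) → 3*z = j - 2)
Before the loop (bound <=1), unroll the exhaustion recursion (WP_0 = exit-now case; WP_j = one more guarded iteration, up to j = 1):
  WP_0: (¬(2*v + 3*z ≤ 5)) ∧ v = z + 7 ∧ ((3*n ≤ -8 ∧ 2*v > 5) → 3*z = j - 2)
  WP_1: (2*v + 3*z ≤ 5 → (∀v_1. ((¬(2*v_1 + 3*z ≤ 5)) ∧ v_1 = z + 7 ∧ ((3*n ≤ -8 ∧ 2*v_1 > 5) → 3*z = j - 2)))) ∧ ((¬(2*v + 3*z ≤ 5)) → (v = z + 7 ∧ ((3*n ≤ -8 ∧ 2*v > 5) → 3*z = j - 2)))
So before the loop: (2*v + 3*z ≤ 5 → (∀v_1. ((¬(2*v_1 + 3*z ≤ 5)) ∧ v_1 = z + 7 ∧ ((3*n ≤ -8 ∧ 2*v_1 > 5) → 3*z = j - 2)))) ∧ ((¬(2*v + 3*z ≤ 5)) → (v = z + 7 ∧ ((3*n ≤ -8 ∧ 2*v > 5) → 3*z = j - 2)))
Before assert j - 4 = 1 ∨ pos + 7 > -6: (j = 5 ∨ pos > -13) ∧ (2*v + 3*z ≤ 5 → (∀v_1. ((¬(2*v_1 + 3*z ≤ 5)) ∧ v_1 = z + 7 ∧ ((3*n ≤ -8 ∧ 2*v_1 > 5) → 3*z = j - 2)))) ∧ ((¬(2*v + 3*z ≤ 5)) → (v = z + 7 ∧ ((3*n ≤ -8 ∧ 2*v > 5) → 3*z = j - 2)))
Answer: WP = (j = 5 ∨ pos > -13) ∧ (2*v + 3*z ≤ 5 → (∀v_1. ((¬(2*v_1 + 3*z ≤ 5)) ∧ v_1 = z + 7 ∧ ((3*n ≤ -8 ∧ 2*v_1 > 5) → 3*z = j - 2)))) ∧ ((¬(2*v + 3*z ≤ 5)) → (v = z + 7 ∧ ((3*n ≤ -8 ∧ 2*v > 5) → 3*z = j - 2)))


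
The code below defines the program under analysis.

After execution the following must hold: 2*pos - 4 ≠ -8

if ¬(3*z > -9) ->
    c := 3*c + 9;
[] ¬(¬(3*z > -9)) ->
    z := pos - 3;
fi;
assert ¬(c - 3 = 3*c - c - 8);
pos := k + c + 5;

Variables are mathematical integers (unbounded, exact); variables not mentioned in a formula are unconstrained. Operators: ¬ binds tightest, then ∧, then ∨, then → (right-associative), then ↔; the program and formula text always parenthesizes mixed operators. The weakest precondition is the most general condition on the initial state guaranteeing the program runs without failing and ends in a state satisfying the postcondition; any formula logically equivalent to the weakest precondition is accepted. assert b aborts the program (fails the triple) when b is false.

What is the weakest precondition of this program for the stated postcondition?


Working backward. After the program, the postcondition 2*pos - 4 ≠ -8 must hold; in canonical form it is 2*pos ≠ -4.
Before pos := k + c + 5: 2*c + 2*k ≠ -14
Before assert ¬(c - 3 = 3*c - c - 8): (¬(c = 5)) ∧ 2*c + 2*k ≠ -14
Then branch requires (¬(3*c = -4)) ∧ 6*c + 2*k ≠ -32; else branch requires (¬(c = 5)) ∧ 2*c + 2*k ≠ -14.
Before the if: ((¬(3*z > -9)) → ((¬(3*c = -4)) ∧ 6*c + 2*k ≠ -32)) ∧ (3*z > -9 → ((¬(c = 5)) ∧ 2*c + 2*k ≠ -14))
Answer: WP = ((¬(3*z > -9)) → ((¬(3*c = -4)) ∧ 6*c + 2*k ≠ -32)) ∧ (3*z > -9 → ((¬(c = 5)) ∧ 2*c + 2*k ≠ -14))


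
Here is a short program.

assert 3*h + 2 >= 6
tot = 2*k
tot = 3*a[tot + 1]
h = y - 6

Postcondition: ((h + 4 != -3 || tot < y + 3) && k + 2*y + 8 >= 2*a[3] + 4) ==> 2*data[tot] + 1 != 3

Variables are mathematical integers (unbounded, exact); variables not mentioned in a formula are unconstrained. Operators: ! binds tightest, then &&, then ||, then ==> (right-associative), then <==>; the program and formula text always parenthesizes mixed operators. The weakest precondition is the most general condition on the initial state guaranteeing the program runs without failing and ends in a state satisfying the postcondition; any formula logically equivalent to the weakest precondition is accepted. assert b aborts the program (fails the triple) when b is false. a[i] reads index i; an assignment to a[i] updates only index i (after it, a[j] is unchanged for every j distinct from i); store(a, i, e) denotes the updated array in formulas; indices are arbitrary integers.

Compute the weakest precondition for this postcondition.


Working backward. After the program, the postcondition ((h + 4 != -3 || tot < y + 3) && k + 2*y + 8 >= 2*a[3] + 4) ==> 2*data[tot] + 1 != 3 must hold; in canonical form it is ((h != -7 || tot < y + 3) && k + 2*y >= 2*a[3] - 4) ==> 2*data[tot] != 2.
Before h := y - 6: ((y != -1 || tot < y + 3) && k + 2*y >= 2*a[3] - 4) ==> 2*data[tot] != 2
Before tot := 3*a[tot + 1]: ((y != -1 || 3*a[tot + 1] < y + 3) && k + 2*y >= 2*a[3] - 4) ==> 2*data[3*a[tot + 1]] != 2
Before tot := 2*k: ((y != -1 || 3*a[2*k + 1] < y + 3) && k + 2*y >= 2*a[3] - 4) ==> 2*data[3*a[2*k + 1]] != 2
Before assert 3*h + 2 >= 6: 3*h >= 4 && (((y != -1 || 3*a[2*k + 1] < y + 3) && k + 2*y >= 2*a[3] - 4) ==> 2*data[3*a[2*k + 1]] != 2)
Answer: WP = 3*h >= 4 && (((y != -1 || 3*a[2*k + 1] < y + 3) && k + 2*y >= 2*a[3] - 4) ==> 2*data[3*a[2*k + 1]] != 2)


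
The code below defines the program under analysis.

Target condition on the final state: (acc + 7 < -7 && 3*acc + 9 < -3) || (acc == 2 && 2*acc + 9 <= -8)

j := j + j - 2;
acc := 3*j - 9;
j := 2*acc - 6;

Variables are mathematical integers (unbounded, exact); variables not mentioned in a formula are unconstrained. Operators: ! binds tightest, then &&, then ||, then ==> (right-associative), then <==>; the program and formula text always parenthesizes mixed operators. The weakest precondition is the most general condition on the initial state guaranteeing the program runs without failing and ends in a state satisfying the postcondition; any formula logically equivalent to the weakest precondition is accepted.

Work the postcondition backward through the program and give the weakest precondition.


Working backward. After the program, the postcondition (acc + 7 < -7 && 3*acc + 9 < -3) || (acc == 2 && 2*acc + 9 <= -8) must hold; in canonical form it is (acc < -14 && 3*acc < -12) || (acc == 2 && 2*acc <= -17).
Before j := 2*acc - 6: (acc < -14 && 3*acc < -12) || (acc == 2 && 2*acc <= -17)
Before acc := 3*j - 9: (3*j < -5 && 9*j < 15) || (3*j == 11 && 6*j <= 1)
Before j := j + j - 2: (6*j < 1 && 18*j < 33) || (6*j == 17 && 12*j <= 13)
Answer: WP = (6*j < 1 && 18*j < 33) || (6*j == 17 && 12*j <= 13)


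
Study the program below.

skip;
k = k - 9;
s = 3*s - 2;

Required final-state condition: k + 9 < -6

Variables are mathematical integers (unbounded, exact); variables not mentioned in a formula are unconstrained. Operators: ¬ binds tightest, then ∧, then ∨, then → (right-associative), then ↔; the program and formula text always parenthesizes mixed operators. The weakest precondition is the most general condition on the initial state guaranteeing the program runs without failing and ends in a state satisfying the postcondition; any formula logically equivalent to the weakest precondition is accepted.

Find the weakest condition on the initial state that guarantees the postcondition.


Working backward. After the program, the postcondition k + 9 < -6 must hold; in canonical form it is k < -15.
Before s := 3*s - 2: k < -15
Before k := k - 9: k < -6
Before skip: k < -6
Answer: WP = k < -6


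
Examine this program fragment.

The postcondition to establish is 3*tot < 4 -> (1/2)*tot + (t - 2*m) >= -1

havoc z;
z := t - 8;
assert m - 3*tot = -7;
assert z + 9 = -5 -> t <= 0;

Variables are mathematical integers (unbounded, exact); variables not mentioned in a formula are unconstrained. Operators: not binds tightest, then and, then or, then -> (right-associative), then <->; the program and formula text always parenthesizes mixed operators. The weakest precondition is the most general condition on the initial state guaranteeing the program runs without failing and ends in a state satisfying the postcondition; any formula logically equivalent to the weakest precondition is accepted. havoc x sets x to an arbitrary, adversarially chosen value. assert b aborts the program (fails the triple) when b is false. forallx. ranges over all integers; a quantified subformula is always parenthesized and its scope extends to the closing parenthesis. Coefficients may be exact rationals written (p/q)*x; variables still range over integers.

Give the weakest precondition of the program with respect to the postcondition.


Working backward. After the program, the postcondition 3*tot < 4 -> (1/2)*tot + (t - 2*m) >= -1 must hold; in canonical form it is 3*tot < 4 -> t + (1/2)*tot >= 2*m - 1.
Before assert z + 9 = -5 -> t <= 0: (z = -14 -> t <= 0) and (3*tot < 4 -> t + (1/2)*tot >= 2*m - 1)
Before assert m - 3*tot = -7: m = 3*tot - 7 and (z = -14 -> t <= 0) and (3*tot < 4 -> t + (1/2)*tot >= 2*m - 1)
Before z := t - 8: m = 3*tot - 7 and (t = -6 -> t <= 0) and (3*tot < 4 -> t + (1/2)*tot >= 2*m - 1)
Before havoc z: m = 3*tot - 7 and (t = -6 -> t <= 0) and (3*tot < 4 -> t + (1/2)*tot >= 2*m - 1)
Answer: WP = m = 3*tot - 7 and (t = -6 -> t <= 0) and (3*tot < 4 -> t + (1/2)*tot >= 2*m - 1)


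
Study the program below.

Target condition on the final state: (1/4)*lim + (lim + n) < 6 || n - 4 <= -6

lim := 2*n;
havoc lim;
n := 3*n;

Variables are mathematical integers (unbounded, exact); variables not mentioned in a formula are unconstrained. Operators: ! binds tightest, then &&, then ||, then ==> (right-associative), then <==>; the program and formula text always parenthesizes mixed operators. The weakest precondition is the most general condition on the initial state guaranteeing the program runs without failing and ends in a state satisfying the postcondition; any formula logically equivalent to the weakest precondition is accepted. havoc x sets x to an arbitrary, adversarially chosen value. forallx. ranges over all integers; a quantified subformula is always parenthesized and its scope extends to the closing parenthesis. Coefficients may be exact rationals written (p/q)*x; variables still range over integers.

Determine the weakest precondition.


Working backward. After the program, the postcondition (1/4)*lim + (lim + n) < 6 || n - 4 <= -6 must hold; in canonical form it is (5/4)*lim + n < 6 || n <= -2.
Before n := 3*n: (5/4)*lim + 3*n < 6 || 3*n <= -2
Before havoc lim: forall lim_1. ((5/4)*lim_1 + 3*n < 6 || 3*n <= -2)
Before lim := 2*n: forall lim_1. ((5/4)*lim_1 + 3*n < 6 || 3*n <= -2)
Answer: WP = forall lim_1. ((5/4)*lim_1 + 3*n < 6 || 3*n <= -2)


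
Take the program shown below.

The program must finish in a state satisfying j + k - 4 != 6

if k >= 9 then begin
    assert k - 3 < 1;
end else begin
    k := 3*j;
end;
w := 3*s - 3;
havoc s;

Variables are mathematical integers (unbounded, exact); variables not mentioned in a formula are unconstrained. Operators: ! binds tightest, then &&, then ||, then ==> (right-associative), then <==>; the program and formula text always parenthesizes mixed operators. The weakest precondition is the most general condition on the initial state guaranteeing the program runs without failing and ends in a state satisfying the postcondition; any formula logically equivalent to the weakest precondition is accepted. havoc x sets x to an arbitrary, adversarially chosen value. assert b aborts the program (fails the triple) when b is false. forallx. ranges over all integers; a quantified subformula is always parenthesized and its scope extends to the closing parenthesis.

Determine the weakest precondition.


Working backward. After the program, the postcondition j + k - 4 != 6 must hold; in canonical form it is j + k != 10.
Before havoc s: j + k != 10
Before w := 3*s - 3: j + k != 10
Then branch requires k < 4 && j + k != 10; else branch requires 4*j != 10.
Before the if: (k >= 9 ==> (k < 4 && j + k != 10)) && ((!(k >= 9)) ==> 4*j != 10)
Answer: WP = (k >= 9 ==> (k < 4 && j + k != 10)) && ((!(k >= 9)) ==> 4*j != 10)
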